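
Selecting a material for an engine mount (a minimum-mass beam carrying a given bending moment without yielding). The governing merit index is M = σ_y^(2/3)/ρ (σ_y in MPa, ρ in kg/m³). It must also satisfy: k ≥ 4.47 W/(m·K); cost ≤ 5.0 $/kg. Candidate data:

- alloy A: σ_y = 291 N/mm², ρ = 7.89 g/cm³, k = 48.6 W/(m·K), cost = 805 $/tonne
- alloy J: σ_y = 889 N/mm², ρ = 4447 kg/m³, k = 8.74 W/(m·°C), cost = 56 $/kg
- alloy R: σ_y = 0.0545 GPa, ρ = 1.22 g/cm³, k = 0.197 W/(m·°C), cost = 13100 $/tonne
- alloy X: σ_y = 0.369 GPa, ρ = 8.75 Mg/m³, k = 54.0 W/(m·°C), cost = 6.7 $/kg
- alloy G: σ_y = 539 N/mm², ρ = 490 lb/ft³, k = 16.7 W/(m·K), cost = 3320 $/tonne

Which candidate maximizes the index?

Screen on constraints: k ≥ 4.47 W/(m·K); cost ≤ 5.0 $/kg. Survivors: alloy A, alloy G.
In SI units:
  alloy A: σ_y = 291.0 MPa, ρ = 7890 kg/m³
  alloy G: σ_y = 539.0 MPa, ρ = 7849 kg/m³
  alloy G: M = 8.44×10⁻³
  alloy A: M = 5.57×10⁻³
Alloy G has the largest M.

alloy G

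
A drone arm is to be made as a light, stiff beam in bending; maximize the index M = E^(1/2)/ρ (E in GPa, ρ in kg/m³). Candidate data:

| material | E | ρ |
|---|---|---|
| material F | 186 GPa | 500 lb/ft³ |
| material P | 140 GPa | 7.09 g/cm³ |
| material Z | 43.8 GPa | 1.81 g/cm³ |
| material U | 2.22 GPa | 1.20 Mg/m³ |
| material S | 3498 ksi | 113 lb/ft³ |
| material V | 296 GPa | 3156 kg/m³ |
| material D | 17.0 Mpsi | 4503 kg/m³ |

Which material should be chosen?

material V

Normalizing units and computing the index:
  material F: E = 186.0 GPa, ρ = 8009 kg/m³
  material P: E = 140.0 GPa, ρ = 7090 kg/m³
  material Z: E = 43.80 GPa, ρ = 1810 kg/m³
  material U: E = 2.220 GPa, ρ = 1200 kg/m³
  material S: E = 24.12 GPa, ρ = 1810 kg/m³
  material V: E = 296.0 GPa, ρ = 3156 kg/m³
  material D: E = 117.2 GPa, ρ = 4503 kg/m³
  material V: M = 5.45×10⁻³
  material Z: M = 3.66×10⁻³
  material S: M = 2.71×10⁻³
  material D: M = 2.40×10⁻³
  material F: M = 1.70×10⁻³
  material P: M = 1.67×10⁻³
  material U: M = 1.24×10⁻³
Material V has the largest M.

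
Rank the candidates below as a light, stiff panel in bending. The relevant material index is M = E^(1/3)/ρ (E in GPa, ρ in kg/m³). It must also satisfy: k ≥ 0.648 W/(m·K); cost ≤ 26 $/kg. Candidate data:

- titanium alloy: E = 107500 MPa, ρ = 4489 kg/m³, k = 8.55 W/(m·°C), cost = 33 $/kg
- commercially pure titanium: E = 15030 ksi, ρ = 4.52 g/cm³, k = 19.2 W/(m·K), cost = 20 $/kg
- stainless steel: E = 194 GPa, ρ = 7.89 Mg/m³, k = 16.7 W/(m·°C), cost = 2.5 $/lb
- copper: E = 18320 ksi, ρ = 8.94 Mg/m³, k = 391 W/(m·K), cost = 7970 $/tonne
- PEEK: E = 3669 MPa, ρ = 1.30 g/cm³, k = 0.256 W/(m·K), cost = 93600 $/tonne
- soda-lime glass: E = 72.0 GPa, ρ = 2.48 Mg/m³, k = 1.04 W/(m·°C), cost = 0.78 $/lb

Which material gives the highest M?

Screen on constraints: k ≥ 0.648 W/(m·K); cost ≤ 26 $/kg. Survivors: commercially pure titanium, stainless steel, copper, soda-lime glass.
After converting to SI:
  commercially pure titanium: E = 103.6 GPa, ρ = 4520 kg/m³
  stainless steel: E = 194.0 GPa, ρ = 7890 kg/m³
  copper: E = 126.3 GPa, ρ = 8940 kg/m³
  soda-lime glass: E = 72.00 GPa, ρ = 2480 kg/m³
  soda-lime glass: M = 1.68×10⁻³
  commercially pure titanium: M = 1.04×10⁻³
  stainless steel: M = 0.734×10⁻³
  copper: M = 0.561×10⁻³
Soda-lime glass ranks first.

soda-lime glass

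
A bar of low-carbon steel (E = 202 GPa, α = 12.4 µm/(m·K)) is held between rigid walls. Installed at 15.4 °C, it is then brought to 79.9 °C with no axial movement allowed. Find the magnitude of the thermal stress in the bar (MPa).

162 MPa

ΔT = 64.50 K. Constrained thermal stress σ = E·α·ΔT = 202.0×10³ MPa × 12.4×10⁻⁶ × 64.50 = 162 MPa (compressive).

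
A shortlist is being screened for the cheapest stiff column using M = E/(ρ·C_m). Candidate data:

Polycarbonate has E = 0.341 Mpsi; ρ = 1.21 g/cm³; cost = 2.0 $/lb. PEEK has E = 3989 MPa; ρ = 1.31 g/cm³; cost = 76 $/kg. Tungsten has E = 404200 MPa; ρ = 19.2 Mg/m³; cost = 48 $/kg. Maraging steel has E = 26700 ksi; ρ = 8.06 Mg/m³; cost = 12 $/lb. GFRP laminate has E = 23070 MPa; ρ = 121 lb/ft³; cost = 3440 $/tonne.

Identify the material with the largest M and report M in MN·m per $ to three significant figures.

GFRP laminate, M = 3.46 MN·m per $

Convert each candidate to consistent units, then evaluate M:
  polycarbonate: E = 2.351 GPa, ρ = 1210 kg/m³, cost = 4.409 $/kg
  PEEK: E = 3.989 GPa, ρ = 1310 kg/m³, cost = 76.00 $/kg
  tungsten: E = 404.2 GPa, ρ = 19200 kg/m³, cost = 48.00 $/kg
  maraging steel: E = 184.1 GPa, ρ = 8060 kg/m³, cost = 26.46 $/kg
  GFRP laminate: E = 23.07 GPa, ρ = 1938 kg/m³, cost = 3.440 $/kg
  GFRP laminate: M = 3.46 MN·m per $
  maraging steel: M = 0.863 MN·m per $
  polycarbonate: M = 0.441 MN·m per $
  tungsten: M = 0.439 MN·m per $
  PEEK: M = 0.0401 MN·m per $
GFRP laminate has the largest M.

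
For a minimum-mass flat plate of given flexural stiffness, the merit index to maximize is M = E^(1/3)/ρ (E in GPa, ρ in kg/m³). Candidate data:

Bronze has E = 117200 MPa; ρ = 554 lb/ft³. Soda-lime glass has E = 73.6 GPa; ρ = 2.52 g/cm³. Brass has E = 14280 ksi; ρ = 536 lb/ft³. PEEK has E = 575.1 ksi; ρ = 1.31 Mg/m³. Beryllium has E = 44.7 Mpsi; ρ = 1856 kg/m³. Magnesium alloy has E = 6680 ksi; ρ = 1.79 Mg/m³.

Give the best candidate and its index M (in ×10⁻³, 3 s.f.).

Putting every candidate on a common basis:
  bronze: E = 117.2 GPa, ρ = 8874 kg/m³
  soda-lime glass: E = 73.60 GPa, ρ = 2520 kg/m³
  brass: E = 98.46 GPa, ρ = 8586 kg/m³
  PEEK: E = 3.965 GPa, ρ = 1310 kg/m³
  beryllium: E = 308.2 GPa, ρ = 1856 kg/m³
  magnesium alloy: E = 46.06 GPa, ρ = 1790 kg/m³
  beryllium: M = 3.64×10⁻³
  magnesium alloy: M = 2.00×10⁻³
  soda-lime glass: M = 1.66×10⁻³
  PEEK: M = 1.21×10⁻³
  bronze: M = 0.551×10⁻³
  brass: M = 0.538×10⁻³
Beryllium ranks first.

beryllium, M = 3.64×10⁻³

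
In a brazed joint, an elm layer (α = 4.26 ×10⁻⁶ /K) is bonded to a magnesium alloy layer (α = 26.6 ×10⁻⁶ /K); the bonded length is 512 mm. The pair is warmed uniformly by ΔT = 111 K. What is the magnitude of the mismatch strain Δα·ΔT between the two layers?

2.48×10⁻³

Δα = |4.26 − 26.6|×10⁻⁶/K = 22.3×10⁻⁶/K.
Mismatch strain = Δα·ΔT = 22.3×10⁻⁶ × 111.0 = 2.48×10⁻³.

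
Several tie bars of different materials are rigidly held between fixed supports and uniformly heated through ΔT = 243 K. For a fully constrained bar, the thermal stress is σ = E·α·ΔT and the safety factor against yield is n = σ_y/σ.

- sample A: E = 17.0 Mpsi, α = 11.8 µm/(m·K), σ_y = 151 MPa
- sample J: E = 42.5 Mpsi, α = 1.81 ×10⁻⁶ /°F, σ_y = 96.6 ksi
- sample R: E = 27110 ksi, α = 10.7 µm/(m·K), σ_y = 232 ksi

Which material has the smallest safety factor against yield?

sample A

With everything in SI (GPa, ×10⁻⁶/K, MPa):
  sample A: E = 117.2, α = 11.8, σ_y = 151.0 → σ = 336 MPa, n = 0.449
  sample J: E = 293.0, α = 3.26, σ_y = 666.0 → σ = 232 MPa, n = 2.87
  sample R: E = 186.9, α = 10.7, σ_y = 1600 → σ = 486 MPa, n = 3.29
The minimum is sample A at n = 0.449.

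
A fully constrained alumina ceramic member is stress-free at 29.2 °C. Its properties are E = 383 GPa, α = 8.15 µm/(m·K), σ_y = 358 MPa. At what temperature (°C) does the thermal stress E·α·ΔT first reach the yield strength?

E·α·ΔT = 358.0 MPa ⇒ ΔT = 358.0 / (383.0×10³ × 8.15×10⁻⁶) = 114.7 K.
T = 29.2 + 114.7 = 143.9 °C.

144 °C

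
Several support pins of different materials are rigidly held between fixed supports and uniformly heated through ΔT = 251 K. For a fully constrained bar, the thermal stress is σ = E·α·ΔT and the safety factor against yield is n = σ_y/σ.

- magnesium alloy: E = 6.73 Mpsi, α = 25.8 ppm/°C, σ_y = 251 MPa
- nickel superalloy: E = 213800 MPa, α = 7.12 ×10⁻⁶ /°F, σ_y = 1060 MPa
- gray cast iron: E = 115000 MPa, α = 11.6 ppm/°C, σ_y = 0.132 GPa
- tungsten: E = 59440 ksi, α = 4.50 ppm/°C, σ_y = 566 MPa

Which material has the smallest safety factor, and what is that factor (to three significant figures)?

In consistent units (E in GPa, α in ×10⁻⁶/K, σ_y in MPa):
  magnesium alloy: E = 46.40, α = 25.8, σ_y = 251.0 → σ = 300 MPa, n = 0.835
  nickel superalloy: E = 213.8, α = 12.8, σ_y = 1060 → σ = 688 MPa, n = 1.54
  gray cast iron: E = 115.0, α = 11.6, σ_y = 132.0 → σ = 335 MPa, n = 0.394
  tungsten: E = 409.8, α = 4.50, σ_y = 566.0 → σ = 463 MPa, n = 1.22
Gray cast iron has the lowest safety factor, n = 0.394.

gray cast iron, n = 0.394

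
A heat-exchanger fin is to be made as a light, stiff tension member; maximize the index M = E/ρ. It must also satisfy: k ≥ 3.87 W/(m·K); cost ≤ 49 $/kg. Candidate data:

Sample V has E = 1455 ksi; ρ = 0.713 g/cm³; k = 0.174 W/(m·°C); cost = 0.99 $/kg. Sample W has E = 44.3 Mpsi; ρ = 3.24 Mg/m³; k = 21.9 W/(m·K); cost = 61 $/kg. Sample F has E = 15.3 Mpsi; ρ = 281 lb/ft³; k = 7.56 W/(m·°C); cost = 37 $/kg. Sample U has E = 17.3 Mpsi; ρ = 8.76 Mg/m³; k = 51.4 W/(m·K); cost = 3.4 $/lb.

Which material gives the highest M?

sample F

Screen on constraints: k ≥ 3.87 W/(m·K); cost ≤ 49 $/kg. Survivors: sample F, sample U.
Putting every candidate on a common basis:
  sample F: E = 105.5 GPa, ρ = 4501 kg/m³
  sample U: E = 119.3 GPa, ρ = 8760 kg/m³
  sample F: M = 23.4 MN·m/kg
  sample U: M = 13.6 MN·m/kg
The maximum is for sample F.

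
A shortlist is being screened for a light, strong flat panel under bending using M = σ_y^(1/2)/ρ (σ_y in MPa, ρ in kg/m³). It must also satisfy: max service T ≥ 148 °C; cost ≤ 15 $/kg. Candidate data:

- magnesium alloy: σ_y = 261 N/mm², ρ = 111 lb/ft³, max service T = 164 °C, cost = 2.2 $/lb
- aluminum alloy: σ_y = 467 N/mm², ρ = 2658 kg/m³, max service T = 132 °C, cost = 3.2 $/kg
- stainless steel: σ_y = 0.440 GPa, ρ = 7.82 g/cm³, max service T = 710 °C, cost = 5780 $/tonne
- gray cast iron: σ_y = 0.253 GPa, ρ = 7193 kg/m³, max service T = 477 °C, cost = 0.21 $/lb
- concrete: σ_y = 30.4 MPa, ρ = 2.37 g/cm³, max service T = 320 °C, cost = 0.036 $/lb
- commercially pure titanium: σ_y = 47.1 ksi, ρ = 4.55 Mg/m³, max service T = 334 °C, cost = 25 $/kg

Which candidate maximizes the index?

magnesium alloy

Screen on constraints: max service T ≥ 148 °C; cost ≤ 15 $/kg. Survivors: magnesium alloy, stainless steel, gray cast iron, concrete.
Normalizing units and computing the index:
  magnesium alloy: σ_y = 261.0 MPa, ρ = 1778 kg/m³
  stainless steel: σ_y = 440.0 MPa, ρ = 7820 kg/m³
  gray cast iron: σ_y = 253.0 MPa, ρ = 7193 kg/m³
  concrete: σ_y = 30.40 MPa, ρ = 2370 kg/m³
  magnesium alloy: M = 9.09×10⁻³
  stainless steel: M = 2.68×10⁻³
  concrete: M = 2.33×10⁻³
  gray cast iron: M = 2.21×10⁻³
Magnesium alloy has the largest M.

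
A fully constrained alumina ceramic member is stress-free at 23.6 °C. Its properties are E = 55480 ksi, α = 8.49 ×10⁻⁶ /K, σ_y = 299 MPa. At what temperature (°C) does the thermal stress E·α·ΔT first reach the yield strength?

116 °C

E = 55480 ksi = 382.5 GPa.
E·α·ΔT = 299.0 MPa ⇒ ΔT = 299.0 / (382.5×10³ × 8.49×10⁻⁶) = 92.07 K.
T = 23.6 + 92.07 = 115.7 °C.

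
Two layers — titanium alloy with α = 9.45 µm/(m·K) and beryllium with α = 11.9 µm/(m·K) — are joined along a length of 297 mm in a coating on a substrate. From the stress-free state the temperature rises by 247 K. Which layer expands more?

α(titanium alloy) = 9.45×10⁻⁶/K vs α(beryllium) = 11.9×10⁻⁶/K.
Higher α expands more for the same ΔT: beryllium.

beryllium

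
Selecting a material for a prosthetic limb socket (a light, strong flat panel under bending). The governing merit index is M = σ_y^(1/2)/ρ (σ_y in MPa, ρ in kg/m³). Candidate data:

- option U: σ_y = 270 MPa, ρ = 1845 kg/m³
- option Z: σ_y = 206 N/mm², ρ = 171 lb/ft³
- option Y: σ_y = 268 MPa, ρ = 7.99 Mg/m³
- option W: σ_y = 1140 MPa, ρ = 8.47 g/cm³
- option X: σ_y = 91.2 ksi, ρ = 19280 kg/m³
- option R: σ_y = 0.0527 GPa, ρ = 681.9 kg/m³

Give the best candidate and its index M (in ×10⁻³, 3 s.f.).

option R, M = 10.6×10⁻³

Putting every candidate on a common basis:
  option U: σ_y = 270.0 MPa, ρ = 1845 kg/m³
  option Z: σ_y = 206.0 MPa, ρ = 2739 kg/m³
  option Y: σ_y = 268.0 MPa, ρ = 7990 kg/m³
  option W: σ_y = 1140 MPa, ρ = 8470 kg/m³
  option X: σ_y = 628.8 MPa, ρ = 19280 kg/m³
  option R: σ_y = 52.70 MPa, ρ = 681.9 kg/m³
  option R: M = 10.6×10⁻³
  option U: M = 8.91×10⁻³
  option Z: M = 5.24×10⁻³
  option W: M = 3.99×10⁻³
  option Y: M = 2.05×10⁻³
  option X: M = 1.30×10⁻³
Highest index: option R.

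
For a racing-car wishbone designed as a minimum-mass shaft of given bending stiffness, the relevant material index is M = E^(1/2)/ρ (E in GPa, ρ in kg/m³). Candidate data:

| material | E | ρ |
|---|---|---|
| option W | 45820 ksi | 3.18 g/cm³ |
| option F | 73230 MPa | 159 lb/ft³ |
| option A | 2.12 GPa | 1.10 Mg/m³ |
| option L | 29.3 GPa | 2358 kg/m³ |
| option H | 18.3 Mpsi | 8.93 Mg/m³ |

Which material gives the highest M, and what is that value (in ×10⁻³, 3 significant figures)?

After converting to SI:
  option W: E = 315.9 GPa, ρ = 3180 kg/m³
  option F: E = 73.23 GPa, ρ = 2547 kg/m³
  option A: E = 2.120 GPa, ρ = 1100 kg/m³
  option L: E = 29.30 GPa, ρ = 2358 kg/m³
  option H: E = 126.2 GPa, ρ = 8930 kg/m³
  option W: M = 5.59×10⁻³
  option F: M = 3.36×10⁻³
  option L: M = 2.30×10⁻³
  option A: M = 1.32×10⁻³
  option H: M = 1.26×10⁻³
The maximum is for option W.

option W, M = 5.59×10⁻³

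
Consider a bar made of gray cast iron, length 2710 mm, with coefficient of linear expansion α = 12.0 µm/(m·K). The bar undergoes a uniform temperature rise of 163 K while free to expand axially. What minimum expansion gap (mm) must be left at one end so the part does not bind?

5.30 mm

ΔL = α·L₀·ΔT = 12.0×10⁻⁶ × 2710 mm × 163.0 K = 5.30 mm.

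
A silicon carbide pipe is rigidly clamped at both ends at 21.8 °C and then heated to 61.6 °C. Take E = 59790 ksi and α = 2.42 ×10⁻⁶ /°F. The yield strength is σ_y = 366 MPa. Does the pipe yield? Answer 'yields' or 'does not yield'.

E = 59790 ksi = 412.2 GPa.
α = 2.42×10⁻⁶/°F × 9/5 = 4.36×10⁻⁶/K.
ΔT = 39.80 K. Constrained thermal stress σ = E·α·ΔT = 412.2×10³ MPa × 4.36×10⁻⁶ × 39.80 = 71.5 MPa (compressive).
Compare to σ_y = 366 MPa: σ < σ_y, so it does not yield.

does not yield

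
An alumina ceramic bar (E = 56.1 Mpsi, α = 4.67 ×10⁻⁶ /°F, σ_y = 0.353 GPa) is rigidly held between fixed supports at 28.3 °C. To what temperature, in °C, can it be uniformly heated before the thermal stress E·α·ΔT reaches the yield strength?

E = 56.1 Mpsi = 386.8 GPa.
α = 4.67×10⁻⁶/°F × 9/5 = 8.41×10⁻⁶/K.
σ_y = 0.353 GPa = 353.0 MPa.
E·α·ΔT = 353.0 MPa ⇒ ΔT = 353.0 / (386.8×10³ × 8.41×10⁻⁶) = 108.6 K.
T = 28.3 + 108.6 = 136.9 °C.

137 °C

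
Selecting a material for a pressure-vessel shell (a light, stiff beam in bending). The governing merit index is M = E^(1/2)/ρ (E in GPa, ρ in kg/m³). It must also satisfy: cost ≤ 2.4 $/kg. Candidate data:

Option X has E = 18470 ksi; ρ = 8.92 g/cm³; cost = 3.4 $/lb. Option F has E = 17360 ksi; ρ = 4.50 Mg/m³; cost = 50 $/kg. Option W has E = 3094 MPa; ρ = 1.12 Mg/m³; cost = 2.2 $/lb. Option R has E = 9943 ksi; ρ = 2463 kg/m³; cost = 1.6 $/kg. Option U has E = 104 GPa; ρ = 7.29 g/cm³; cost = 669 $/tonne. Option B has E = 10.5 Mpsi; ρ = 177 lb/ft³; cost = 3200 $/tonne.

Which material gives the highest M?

Screen on constraints: cost ≤ 2.4 $/kg. Survivors: option R, option U.
Putting every candidate on a common basis:
  option R: E = 68.55 GPa, ρ = 2463 kg/m³
  option U: E = 104.0 GPa, ρ = 7290 kg/m³
  option R: M = 3.36×10⁻³
  option U: M = 1.40×10⁻³
The maximum is for option R.

option R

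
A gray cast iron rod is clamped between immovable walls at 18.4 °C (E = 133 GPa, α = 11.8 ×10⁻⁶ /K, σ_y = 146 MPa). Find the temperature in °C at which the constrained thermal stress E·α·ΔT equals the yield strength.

111 °C

E·α·ΔT = 146.0 MPa ⇒ ΔT = 146.0 / (133.0×10³ × 11.8×10⁻⁶) = 93.03 K.
T = 18.4 + 93.03 = 111.4 °C.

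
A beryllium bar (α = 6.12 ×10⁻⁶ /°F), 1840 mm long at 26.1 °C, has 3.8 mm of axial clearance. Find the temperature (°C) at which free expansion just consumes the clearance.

α = 6.12×10⁻⁶/°F × 9/5 = 11.0×10⁻⁶/K.
α·L₀·ΔT = 3.8 mm ⇒ ΔT = 3.8 / (11.0×10⁻⁶ × 1840.0) = 187.5 K.
T = 26.1 + 187.5 = 213.6 °C.

214 °C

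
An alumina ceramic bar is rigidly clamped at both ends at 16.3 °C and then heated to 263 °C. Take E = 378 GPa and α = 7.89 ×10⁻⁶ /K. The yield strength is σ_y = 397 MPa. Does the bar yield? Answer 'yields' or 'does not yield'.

yields

ΔT = 246.7 K. Constrained thermal stress σ = E·α·ΔT = 378.0×10³ MPa × 7.89×10⁻⁶ × 246.7 = 736 MPa (compressive).
Compare to σ_y = 397 MPa: σ ≥ σ_y, so it yields.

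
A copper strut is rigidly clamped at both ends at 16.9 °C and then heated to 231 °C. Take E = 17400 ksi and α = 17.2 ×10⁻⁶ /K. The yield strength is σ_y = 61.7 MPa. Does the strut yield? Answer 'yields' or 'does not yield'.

yields

E = 17400 ksi = 120.0 GPa.
ΔT = 214.1 K. Constrained thermal stress σ = E·α·ΔT = 120.0×10³ MPa × 17.2×10⁻⁶ × 214.1 = 442 MPa (compressive).
Compare to σ_y = 61.7 MPa: σ ≥ σ_y, so it yields.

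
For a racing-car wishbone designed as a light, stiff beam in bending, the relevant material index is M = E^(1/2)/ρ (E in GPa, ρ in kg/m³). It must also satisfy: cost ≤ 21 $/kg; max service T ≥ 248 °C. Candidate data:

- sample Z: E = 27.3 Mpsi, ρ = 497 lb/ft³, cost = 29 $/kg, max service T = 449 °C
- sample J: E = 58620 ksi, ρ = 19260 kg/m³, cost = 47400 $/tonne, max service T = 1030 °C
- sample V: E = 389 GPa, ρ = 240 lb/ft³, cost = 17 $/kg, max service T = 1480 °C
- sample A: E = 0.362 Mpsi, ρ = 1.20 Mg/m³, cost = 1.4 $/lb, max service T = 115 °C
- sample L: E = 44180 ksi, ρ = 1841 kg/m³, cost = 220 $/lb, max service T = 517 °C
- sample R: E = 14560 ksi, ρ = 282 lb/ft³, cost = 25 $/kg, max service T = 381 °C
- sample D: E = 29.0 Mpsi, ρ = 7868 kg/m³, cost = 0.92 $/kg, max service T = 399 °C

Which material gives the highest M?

sample V

Screen on constraints: cost ≤ 21 $/kg; max service T ≥ 248 °C. Survivors: sample V, sample D.
Putting every candidate on a common basis:
  sample V: E = 389.0 GPa, ρ = 3844 kg/m³
  sample D: E = 199.9 GPa, ρ = 7868 kg/m³
  sample V: M = 5.13×10⁻³
  sample D: M = 1.80×10⁻³
Sample V has the largest M.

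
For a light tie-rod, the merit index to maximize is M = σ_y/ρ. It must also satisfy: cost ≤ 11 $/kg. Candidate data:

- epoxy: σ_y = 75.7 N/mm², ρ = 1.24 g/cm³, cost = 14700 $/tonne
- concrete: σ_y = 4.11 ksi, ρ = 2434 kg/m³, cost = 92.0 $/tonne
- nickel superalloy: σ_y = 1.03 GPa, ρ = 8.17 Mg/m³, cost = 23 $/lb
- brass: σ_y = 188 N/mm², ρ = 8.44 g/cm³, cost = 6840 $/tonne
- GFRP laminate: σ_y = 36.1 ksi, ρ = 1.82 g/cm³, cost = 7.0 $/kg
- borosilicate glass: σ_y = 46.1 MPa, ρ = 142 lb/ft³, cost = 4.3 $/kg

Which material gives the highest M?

GFRP laminate

Screen on constraints: cost ≤ 11 $/kg. Survivors: concrete, brass, GFRP laminate, borosilicate glass.
Convert each candidate to consistent units, then evaluate M:
  concrete: σ_y = 28.34 MPa, ρ = 2434 kg/m³
  brass: σ_y = 188.0 MPa, ρ = 8440 kg/m³
  GFRP laminate: σ_y = 248.9 MPa, ρ = 1820 kg/m³
  borosilicate glass: σ_y = 46.10 MPa, ρ = 2275 kg/m³
  GFRP laminate: M = 137 kN·m/kg
  brass: M = 22.3 kN·m/kg
  borosilicate glass: M = 20.3 kN·m/kg
  concrete: M = 11.6 kN·m/kg
GFRP laminate has the largest M.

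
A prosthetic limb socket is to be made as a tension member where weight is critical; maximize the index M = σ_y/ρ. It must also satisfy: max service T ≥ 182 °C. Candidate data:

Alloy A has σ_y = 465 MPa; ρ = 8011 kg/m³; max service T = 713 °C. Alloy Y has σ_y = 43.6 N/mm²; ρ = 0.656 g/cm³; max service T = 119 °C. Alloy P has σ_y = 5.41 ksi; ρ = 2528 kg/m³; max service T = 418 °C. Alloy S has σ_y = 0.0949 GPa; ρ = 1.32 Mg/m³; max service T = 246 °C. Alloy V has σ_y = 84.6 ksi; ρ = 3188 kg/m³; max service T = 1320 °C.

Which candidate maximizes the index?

alloy V

Screen on constraints: max service T ≥ 182 °C. Survivors: alloy A, alloy P, alloy S, alloy V.
Putting every candidate on a common basis:
  alloy A: σ_y = 465.0 MPa, ρ = 8011 kg/m³
  alloy P: σ_y = 37.30 MPa, ρ = 2528 kg/m³
  alloy S: σ_y = 94.90 MPa, ρ = 1320 kg/m³
  alloy V: σ_y = 583.3 MPa, ρ = 3188 kg/m³
  alloy V: M = 183 kN·m/kg
  alloy S: M = 71.9 kN·m/kg
  alloy A: M = 58.0 kN·m/kg
  alloy P: M = 14.8 kN·m/kg
The maximum is for alloy V.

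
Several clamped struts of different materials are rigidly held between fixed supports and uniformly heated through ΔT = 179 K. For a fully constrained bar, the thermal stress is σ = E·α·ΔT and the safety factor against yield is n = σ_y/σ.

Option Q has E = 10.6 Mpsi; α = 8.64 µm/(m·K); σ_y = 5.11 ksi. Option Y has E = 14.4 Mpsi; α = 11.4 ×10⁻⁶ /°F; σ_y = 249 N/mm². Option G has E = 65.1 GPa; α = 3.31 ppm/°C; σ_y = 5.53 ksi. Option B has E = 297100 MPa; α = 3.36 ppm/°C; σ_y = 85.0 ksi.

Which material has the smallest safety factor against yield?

With everything in SI (GPa, ×10⁻⁶/K, MPa):
  option Q: E = 73.08, α = 8.64, σ_y = 35.23 → σ = 113 MPa, n = 0.312
  option Y: E = 99.28, α = 20.5, σ_y = 249.0 → σ = 365 MPa, n = 0.683
  option G: E = 65.10, α = 3.31, σ_y = 38.13 → σ = 38.6 MPa, n = 0.989
  option B: E = 297.1, α = 3.36, σ_y = 586.1 → σ = 179 MPa, n = 3.28
Smallest n: option Q with n = 0.312.

option Q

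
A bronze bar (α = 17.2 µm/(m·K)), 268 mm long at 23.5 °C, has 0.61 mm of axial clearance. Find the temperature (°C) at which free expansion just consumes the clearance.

156 °C

α·L₀·ΔT = 0.61 mm ⇒ ΔT = 0.61 / (17.2×10⁻⁶ × 268.0) = 132.3 K.
T = 23.5 + 132.3 = 155.8 °C.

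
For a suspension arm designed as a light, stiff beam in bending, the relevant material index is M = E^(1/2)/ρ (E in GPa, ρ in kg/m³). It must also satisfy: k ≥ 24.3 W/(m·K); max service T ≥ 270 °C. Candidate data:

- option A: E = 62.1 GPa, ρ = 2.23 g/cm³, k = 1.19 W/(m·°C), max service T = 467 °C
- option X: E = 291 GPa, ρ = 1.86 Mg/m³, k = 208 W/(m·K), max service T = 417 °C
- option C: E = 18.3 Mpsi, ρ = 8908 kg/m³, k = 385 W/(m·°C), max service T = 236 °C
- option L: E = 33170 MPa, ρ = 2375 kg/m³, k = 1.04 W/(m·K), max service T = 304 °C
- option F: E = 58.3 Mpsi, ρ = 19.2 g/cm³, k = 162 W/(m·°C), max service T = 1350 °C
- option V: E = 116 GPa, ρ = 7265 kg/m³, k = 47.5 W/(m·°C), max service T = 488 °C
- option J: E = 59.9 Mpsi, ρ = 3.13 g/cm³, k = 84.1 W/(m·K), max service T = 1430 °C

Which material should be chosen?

option X

Screen on constraints: k ≥ 24.3 W/(m·K); max service T ≥ 270 °C. Survivors: option X, option F, option V, option J.
Putting every candidate on a common basis:
  option X: E = 291.0 GPa, ρ = 1860 kg/m³
  option F: E = 402.0 GPa, ρ = 19200 kg/m³
  option V: E = 116.0 GPa, ρ = 7265 kg/m³
  option J: E = 413.0 GPa, ρ = 3130 kg/m³
  option X: M = 9.17×10⁻³
  option J: M = 6.49×10⁻³
  option V: M = 1.48×10⁻³
  option F: M = 1.04×10⁻³
Option X ranks first.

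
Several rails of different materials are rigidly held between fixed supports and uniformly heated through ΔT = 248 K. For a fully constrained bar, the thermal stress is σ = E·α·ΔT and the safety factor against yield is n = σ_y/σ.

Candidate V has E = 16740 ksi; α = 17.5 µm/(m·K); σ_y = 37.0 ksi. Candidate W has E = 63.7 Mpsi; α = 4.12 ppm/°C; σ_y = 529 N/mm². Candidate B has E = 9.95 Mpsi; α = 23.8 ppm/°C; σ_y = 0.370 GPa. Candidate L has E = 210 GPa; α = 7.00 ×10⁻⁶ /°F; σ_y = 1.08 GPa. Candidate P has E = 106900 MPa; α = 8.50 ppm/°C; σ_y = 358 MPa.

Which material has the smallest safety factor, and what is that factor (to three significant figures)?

With everything in SI (GPa, ×10⁻⁶/K, MPa):
  candidate V: E = 115.4, α = 17.5, σ_y = 255.1 → σ = 501 MPa, n = 0.509
  candidate W: E = 439.2, α = 4.12, σ_y = 529.0 → σ = 449 MPa, n = 1.18
  candidate B: E = 68.60, α = 23.8, σ_y = 370.0 → σ = 405 MPa, n = 0.914
  candidate L: E = 210.0, α = 12.6, σ_y = 1080 → σ = 656 MPa, n = 1.65
  candidate P: E = 106.9, α = 8.50, σ_y = 358.0 → σ = 225 MPa, n = 1.59
Candidate V has the lowest safety factor, n = 0.509.

candidate V, n = 0.509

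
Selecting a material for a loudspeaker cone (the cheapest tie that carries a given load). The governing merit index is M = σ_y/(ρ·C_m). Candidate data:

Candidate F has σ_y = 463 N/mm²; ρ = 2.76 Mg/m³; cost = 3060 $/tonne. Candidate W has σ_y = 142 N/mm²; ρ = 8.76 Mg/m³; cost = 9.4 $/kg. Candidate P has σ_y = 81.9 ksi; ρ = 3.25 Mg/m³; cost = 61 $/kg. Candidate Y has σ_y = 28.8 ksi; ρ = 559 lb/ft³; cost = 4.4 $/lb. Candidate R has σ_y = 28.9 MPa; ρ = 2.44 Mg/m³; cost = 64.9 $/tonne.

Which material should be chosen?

Putting every candidate on a common basis:
  candidate F: σ_y = 463.0 MPa, ρ = 2760 kg/m³, cost = 3.060 $/kg
  candidate W: σ_y = 142.0 MPa, ρ = 8760 kg/m³, cost = 9.400 $/kg
  candidate P: σ_y = 564.7 MPa, ρ = 3250 kg/m³, cost = 61.00 $/kg
  candidate Y: σ_y = 198.6 MPa, ρ = 8954 kg/m³, cost = 9.700 $/kg
  candidate R: σ_y = 28.90 MPa, ρ = 2440 kg/m³, cost = 0.06490 $/kg
  candidate R: M = 183 kN·m per $
  candidate F: M = 54.8 kN·m per $
  candidate P: M = 2.85 kN·m per $
  candidate Y: M = 2.29 kN·m per $
  candidate W: M = 1.72 kN·m per $
The maximum is for candidate R.

candidate R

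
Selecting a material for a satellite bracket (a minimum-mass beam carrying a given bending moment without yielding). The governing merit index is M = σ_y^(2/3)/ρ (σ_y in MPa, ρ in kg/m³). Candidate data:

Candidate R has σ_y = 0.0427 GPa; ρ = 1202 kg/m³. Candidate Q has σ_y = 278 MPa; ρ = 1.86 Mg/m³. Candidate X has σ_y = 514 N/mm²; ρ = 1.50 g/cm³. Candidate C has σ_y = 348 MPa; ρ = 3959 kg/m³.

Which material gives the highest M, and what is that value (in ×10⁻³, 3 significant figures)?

Normalizing units and computing the index:
  candidate R: σ_y = 42.70 MPa, ρ = 1202 kg/m³
  candidate Q: σ_y = 278.0 MPa, ρ = 1860 kg/m³
  candidate X: σ_y = 514.0 MPa, ρ = 1500 kg/m³
  candidate C: σ_y = 348.0 MPa, ρ = 3959 kg/m³
  candidate X: M = 42.8×10⁻³
  candidate Q: M = 22.9×10⁻³
  candidate C: M = 12.5×10⁻³
  candidate R: M = 10.2×10⁻³
Candidate X ranks first.

candidate X, M = 42.8×10⁻³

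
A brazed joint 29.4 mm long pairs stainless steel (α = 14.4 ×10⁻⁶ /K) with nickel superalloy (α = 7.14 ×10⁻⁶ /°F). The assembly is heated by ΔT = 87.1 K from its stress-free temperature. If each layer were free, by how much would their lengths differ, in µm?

3.96 µm

nickel superalloy: α = 7.14×10⁻⁶/°F × 9/5 = 12.9×10⁻⁶/K.
Δα = |14.4 − 12.9|×10⁻⁶/K = 1.55×10⁻⁶/K.
ΔL_mismatch = Δα·L·ΔT = 1.55×10⁻⁶ × 29.4 mm × 87.1 K = 3.96 µm.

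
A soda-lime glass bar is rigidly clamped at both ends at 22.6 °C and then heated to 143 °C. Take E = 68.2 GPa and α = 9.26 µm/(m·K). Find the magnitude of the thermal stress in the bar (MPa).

76.0 MPa

ΔT = 120.4 K. Constrained thermal stress σ = E·α·ΔT = 68.20×10³ MPa × 9.26×10⁻⁶ × 120.4 = 76.0 MPa (compressive).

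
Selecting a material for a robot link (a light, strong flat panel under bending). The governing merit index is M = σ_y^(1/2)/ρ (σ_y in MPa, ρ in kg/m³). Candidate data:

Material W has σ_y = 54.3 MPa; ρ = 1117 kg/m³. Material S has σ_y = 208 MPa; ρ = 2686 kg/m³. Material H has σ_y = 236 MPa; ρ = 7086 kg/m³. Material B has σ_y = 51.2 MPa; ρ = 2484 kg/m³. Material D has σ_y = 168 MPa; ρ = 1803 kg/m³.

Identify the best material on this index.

material D

Computing M directly (units already consistent):
  material D: M = 7.19×10⁻³
  material W: M = 6.60×10⁻³
  material S: M = 5.37×10⁻³
  material B: M = 2.88×10⁻³
  material H: M = 2.17×10⁻³
The maximum is for material D.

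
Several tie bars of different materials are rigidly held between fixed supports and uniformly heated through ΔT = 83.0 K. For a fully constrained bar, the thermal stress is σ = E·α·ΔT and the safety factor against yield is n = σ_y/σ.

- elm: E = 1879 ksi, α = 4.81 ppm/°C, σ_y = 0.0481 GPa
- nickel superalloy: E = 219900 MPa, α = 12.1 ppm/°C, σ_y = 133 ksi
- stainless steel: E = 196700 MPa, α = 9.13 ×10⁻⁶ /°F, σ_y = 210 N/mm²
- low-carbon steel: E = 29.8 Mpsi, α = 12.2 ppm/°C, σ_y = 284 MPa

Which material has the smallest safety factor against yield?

With everything in SI (GPa, ×10⁻⁶/K, MPa):
  elm: E = 12.96, α = 4.81, σ_y = 48.10 → σ = 5.17 MPa, n = 9.30
  nickel superalloy: E = 219.9, α = 12.1, σ_y = 917.0 → σ = 221 MPa, n = 4.15
  stainless steel: E = 196.7, α = 16.4, σ_y = 210.0 → σ = 268 MPa, n = 0.783
  low-carbon steel: E = 205.5, α = 12.2, σ_y = 284.0 → σ = 208 MPa, n = 1.37
The minimum is stainless steel at n = 0.783.

stainless steel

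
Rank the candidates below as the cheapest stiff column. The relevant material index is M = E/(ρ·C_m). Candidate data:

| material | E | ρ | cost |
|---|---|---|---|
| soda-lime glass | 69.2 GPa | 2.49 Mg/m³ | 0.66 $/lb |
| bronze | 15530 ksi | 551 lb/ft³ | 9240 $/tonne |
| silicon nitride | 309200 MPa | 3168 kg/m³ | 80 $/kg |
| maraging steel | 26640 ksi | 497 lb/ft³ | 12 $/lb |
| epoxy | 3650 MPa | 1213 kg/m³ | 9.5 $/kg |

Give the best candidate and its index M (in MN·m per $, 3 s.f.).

After converting to SI:
  soda-lime glass: E = 69.20 GPa, ρ = 2490 kg/m³, cost = 1.455 $/kg
  bronze: E = 107.1 GPa, ρ = 8826 kg/m³, cost = 9.240 $/kg
  silicon nitride: E = 309.2 GPa, ρ = 3168 kg/m³, cost = 80.00 $/kg
  maraging steel: E = 183.7 GPa, ρ = 7961 kg/m³, cost = 26.46 $/kg
  epoxy: E = 3.650 GPa, ρ = 1213 kg/m³, cost = 9.500 $/kg
  soda-lime glass: M = 19.1 MN·m per $
  bronze: M = 1.31 MN·m per $
  silicon nitride: M = 1.22 MN·m per $
  maraging steel: M = 0.872 MN·m per $
  epoxy: M = 0.317 MN·m per $
Highest index: soda-lime glass.

soda-lime glass, M = 19.1 MN·m per $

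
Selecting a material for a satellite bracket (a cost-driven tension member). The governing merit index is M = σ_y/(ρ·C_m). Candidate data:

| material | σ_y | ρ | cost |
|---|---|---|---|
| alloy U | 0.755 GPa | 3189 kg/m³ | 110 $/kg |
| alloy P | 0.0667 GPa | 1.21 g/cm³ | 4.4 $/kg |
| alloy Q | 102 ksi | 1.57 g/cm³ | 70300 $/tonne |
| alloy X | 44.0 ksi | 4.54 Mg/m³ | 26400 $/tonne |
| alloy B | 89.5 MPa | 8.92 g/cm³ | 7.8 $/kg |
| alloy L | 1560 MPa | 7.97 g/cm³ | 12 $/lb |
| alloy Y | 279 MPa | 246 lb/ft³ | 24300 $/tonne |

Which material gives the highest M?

In SI units:
  alloy U: σ_y = 755.0 MPa, ρ = 3189 kg/m³, cost = 110.0 $/kg
  alloy P: σ_y = 66.70 MPa, ρ = 1210 kg/m³, cost = 4.400 $/kg
  alloy Q: σ_y = 703.3 MPa, ρ = 1570 kg/m³, cost = 70.30 $/kg
  alloy X: σ_y = 303.4 MPa, ρ = 4540 kg/m³, cost = 26.40 $/kg
  alloy B: σ_y = 89.50 MPa, ρ = 8920 kg/m³, cost = 7.800 $/kg
  alloy L: σ_y = 1560 MPa, ρ = 7970 kg/m³, cost = 26.46 $/kg
  alloy Y: σ_y = 279.0 MPa, ρ = 3941 kg/m³, cost = 24.30 $/kg
  alloy P: M = 12.5 kN·m per $
  alloy L: M = 7.40 kN·m per $
  alloy Q: M = 6.37 kN·m per $
  alloy Y: M = 2.91 kN·m per $
  alloy X: M = 2.53 kN·m per $
  alloy U: M = 2.15 kN·m per $
  alloy B: M = 1.29 kN·m per $
Highest index: alloy P.

alloy P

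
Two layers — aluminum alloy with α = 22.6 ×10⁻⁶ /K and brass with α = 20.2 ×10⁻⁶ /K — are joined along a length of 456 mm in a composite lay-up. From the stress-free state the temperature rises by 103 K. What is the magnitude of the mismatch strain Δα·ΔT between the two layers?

Δα = |22.6 − 20.2|×10⁻⁶/K = 2.40×10⁻⁶/K.
Mismatch strain = Δα·ΔT = 2.40×10⁻⁶ × 103.0 = 2.47×10⁻⁴.

2.47×10⁻⁴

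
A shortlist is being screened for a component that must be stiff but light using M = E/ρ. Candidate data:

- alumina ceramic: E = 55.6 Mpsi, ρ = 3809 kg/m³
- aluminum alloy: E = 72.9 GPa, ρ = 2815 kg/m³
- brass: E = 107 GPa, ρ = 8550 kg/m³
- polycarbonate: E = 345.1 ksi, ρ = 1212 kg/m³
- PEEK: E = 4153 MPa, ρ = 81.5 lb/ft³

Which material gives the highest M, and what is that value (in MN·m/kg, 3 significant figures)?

Convert each candidate to consistent units, then evaluate M:
  alumina ceramic: E = 383.3 GPa, ρ = 3809 kg/m³
  aluminum alloy: E = 72.90 GPa, ρ = 2815 kg/m³
  brass: E = 107.0 GPa, ρ = 8550 kg/m³
  polycarbonate: E = 2.379 GPa, ρ = 1212 kg/m³
  PEEK: E = 4.153 GPa, ρ = 1306 kg/m³
  alumina ceramic: M = 101 MN·m/kg
  aluminum alloy: M = 25.9 MN·m/kg
  brass: M = 12.5 MN·m/kg
  PEEK: M = 3.18 MN·m/kg
  polycarbonate: M = 1.96 MN·m/kg
The maximum is for alumina ceramic.

alumina ceramic, M = 101 MN·m/kg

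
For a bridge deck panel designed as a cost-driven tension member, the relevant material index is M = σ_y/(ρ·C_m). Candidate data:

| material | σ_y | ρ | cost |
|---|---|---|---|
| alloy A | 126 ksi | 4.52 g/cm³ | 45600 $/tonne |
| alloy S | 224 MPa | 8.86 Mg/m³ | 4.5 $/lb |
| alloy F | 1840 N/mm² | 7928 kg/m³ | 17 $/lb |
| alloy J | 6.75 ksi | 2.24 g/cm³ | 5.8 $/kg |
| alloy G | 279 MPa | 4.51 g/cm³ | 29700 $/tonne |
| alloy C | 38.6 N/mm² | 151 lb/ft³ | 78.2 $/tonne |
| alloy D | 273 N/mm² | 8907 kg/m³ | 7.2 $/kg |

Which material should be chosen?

In SI units:
  alloy A: σ_y = 868.7 MPa, ρ = 4520 kg/m³, cost = 45.60 $/kg
  alloy S: σ_y = 224.0 MPa, ρ = 8860 kg/m³, cost = 9.921 $/kg
  alloy F: σ_y = 1840 MPa, ρ = 7928 kg/m³, cost = 37.48 $/kg
  alloy J: σ_y = 46.54 MPa, ρ = 2240 kg/m³, cost = 5.800 $/kg
  alloy G: σ_y = 279.0 MPa, ρ = 4510 kg/m³, cost = 29.70 $/kg
  alloy C: σ_y = 38.60 MPa, ρ = 2419 kg/m³, cost = 0.07820 $/kg
  alloy D: σ_y = 273.0 MPa, ρ = 8907 kg/m³, cost = 7.200 $/kg
  alloy C: M = 204 kN·m per $
  alloy F: M = 6.19 kN·m per $
  alloy D: M = 4.26 kN·m per $
  alloy A: M = 4.21 kN·m per $
  alloy J: M = 3.58 kN·m per $
  alloy S: M = 2.55 kN·m per $
  alloy G: M = 2.08 kN·m per $
Alloy C has the largest M.

alloy C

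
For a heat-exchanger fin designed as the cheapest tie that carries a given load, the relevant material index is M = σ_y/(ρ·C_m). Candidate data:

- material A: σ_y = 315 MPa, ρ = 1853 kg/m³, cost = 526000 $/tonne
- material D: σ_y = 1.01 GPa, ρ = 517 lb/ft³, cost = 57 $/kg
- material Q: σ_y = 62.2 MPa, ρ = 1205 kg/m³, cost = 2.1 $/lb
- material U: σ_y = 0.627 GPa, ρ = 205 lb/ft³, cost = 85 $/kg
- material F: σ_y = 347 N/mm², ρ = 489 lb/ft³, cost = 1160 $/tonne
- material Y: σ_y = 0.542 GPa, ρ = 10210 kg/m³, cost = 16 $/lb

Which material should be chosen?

material F

Normalizing units and computing the index:
  material A: σ_y = 315.0 MPa, ρ = 1853 kg/m³, cost = 526.0 $/kg
  material D: σ_y = 1010 MPa, ρ = 8282 kg/m³, cost = 57.00 $/kg
  material Q: σ_y = 62.20 MPa, ρ = 1205 kg/m³, cost = 4.630 $/kg
  material U: σ_y = 627.0 MPa, ρ = 3284 kg/m³, cost = 85.00 $/kg
  material F: σ_y = 347.0 MPa, ρ = 7833 kg/m³, cost = 1.160 $/kg
  material Y: σ_y = 542.0 MPa, ρ = 10210 kg/m³, cost = 35.27 $/kg
  material F: M = 38.2 kN·m per $
  material Q: M = 11.1 kN·m per $
  material U: M = 2.25 kN·m per $
  material D: M = 2.14 kN·m per $
  material Y: M = 1.50 kN·m per $
  material A: M = 0.323 kN·m per $
The maximum is for material F.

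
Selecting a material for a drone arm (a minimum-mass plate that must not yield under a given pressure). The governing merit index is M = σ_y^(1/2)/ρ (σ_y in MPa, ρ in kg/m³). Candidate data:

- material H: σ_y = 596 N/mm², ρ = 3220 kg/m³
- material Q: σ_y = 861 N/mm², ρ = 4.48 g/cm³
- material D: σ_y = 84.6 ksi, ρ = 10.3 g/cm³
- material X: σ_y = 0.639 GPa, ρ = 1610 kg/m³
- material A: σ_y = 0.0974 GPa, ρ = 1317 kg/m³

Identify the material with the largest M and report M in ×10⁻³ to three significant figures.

material X, M = 15.7×10⁻³

Convert each candidate to consistent units, then evaluate M:
  material H: σ_y = 596.0 MPa, ρ = 3220 kg/m³
  material Q: σ_y = 861.0 MPa, ρ = 4480 kg/m³
  material D: σ_y = 583.3 MPa, ρ = 10300 kg/m³
  material X: σ_y = 639.0 MPa, ρ = 1610 kg/m³
  material A: σ_y = 97.40 MPa, ρ = 1317 kg/m³
  material X: M = 15.7×10⁻³
  material H: M = 7.58×10⁻³
  material A: M = 7.49×10⁻³
  material Q: M = 6.55×10⁻³
  material D: M = 2.34×10⁻³
Highest index: material X.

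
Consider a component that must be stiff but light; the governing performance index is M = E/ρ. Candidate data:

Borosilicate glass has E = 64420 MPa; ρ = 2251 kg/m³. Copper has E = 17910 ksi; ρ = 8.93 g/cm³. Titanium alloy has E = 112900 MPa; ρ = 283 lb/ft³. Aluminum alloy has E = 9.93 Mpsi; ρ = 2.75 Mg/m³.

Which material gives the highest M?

borosilicate glass

Convert each candidate to consistent units, then evaluate M:
  borosilicate glass: E = 64.42 GPa, ρ = 2251 kg/m³
  copper: E = 123.5 GPa, ρ = 8930 kg/m³
  titanium alloy: E = 112.9 GPa, ρ = 4533 kg/m³
  aluminum alloy: E = 68.46 GPa, ρ = 2750 kg/m³
  borosilicate glass: M = 28.6 MN·m/kg
  titanium alloy: M = 24.9 MN·m/kg
  aluminum alloy: M = 24.9 MN·m/kg
  copper: M = 13.8 MN·m/kg
Highest index: borosilicate glass.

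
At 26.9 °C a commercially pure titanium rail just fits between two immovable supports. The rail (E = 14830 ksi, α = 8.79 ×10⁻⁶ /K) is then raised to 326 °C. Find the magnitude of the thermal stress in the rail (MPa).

269 MPa

E = 14830 ksi = 102.2 GPa.
ΔT = 299.1 K. Constrained thermal stress σ = E·α·ΔT = 102.2×10³ MPa × 8.79×10⁻⁶ × 299.1 = 269 MPa (compressive).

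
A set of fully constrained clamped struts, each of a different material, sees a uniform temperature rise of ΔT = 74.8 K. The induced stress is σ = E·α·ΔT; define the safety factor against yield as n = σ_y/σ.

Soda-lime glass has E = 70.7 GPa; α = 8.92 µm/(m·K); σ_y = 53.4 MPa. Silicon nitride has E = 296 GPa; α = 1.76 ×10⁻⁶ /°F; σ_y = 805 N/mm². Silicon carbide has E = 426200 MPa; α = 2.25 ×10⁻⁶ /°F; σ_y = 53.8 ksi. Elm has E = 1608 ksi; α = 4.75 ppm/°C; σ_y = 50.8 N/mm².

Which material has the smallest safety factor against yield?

soda-lime glass

In consistent units (E in GPa, α in ×10⁻⁶/K, σ_y in MPa):
  soda-lime glass: E = 70.70, α = 8.92, σ_y = 53.40 → σ = 47.2 MPa, n = 1.13
  silicon nitride: E = 296.0, α = 3.17, σ_y = 805.0 → σ = 70.1 MPa, n = 11.5
  silicon carbide: E = 426.2, α = 4.05, σ_y = 370.9 → σ = 129 MPa, n = 2.87
  elm: E = 11.09, α = 4.75, σ_y = 50.80 → σ = 3.94 MPa, n = 12.9
Smallest n: soda-lime glass with n = 1.13.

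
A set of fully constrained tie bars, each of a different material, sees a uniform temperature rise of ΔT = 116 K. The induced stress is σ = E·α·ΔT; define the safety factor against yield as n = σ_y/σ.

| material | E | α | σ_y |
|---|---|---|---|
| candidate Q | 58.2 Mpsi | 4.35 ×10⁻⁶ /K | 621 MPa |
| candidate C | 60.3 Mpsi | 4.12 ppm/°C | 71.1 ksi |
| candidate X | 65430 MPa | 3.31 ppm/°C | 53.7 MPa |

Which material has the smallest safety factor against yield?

candidate X

With everything in SI (GPa, ×10⁻⁶/K, MPa):
  candidate Q: E = 401.3, α = 4.35, σ_y = 621.0 → σ = 202 MPa, n = 3.07
  candidate C: E = 415.8, α = 4.12, σ_y = 490.2 → σ = 199 MPa, n = 2.47
  candidate X: E = 65.43, α = 3.31, σ_y = 53.70 → σ = 25.1 MPa, n = 2.14
Candidate X has the lowest safety factor, n = 2.14.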